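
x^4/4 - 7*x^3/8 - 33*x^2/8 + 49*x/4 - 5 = (x/4 + 1)*(x - 5)*(x - 2)*(x - 1/2)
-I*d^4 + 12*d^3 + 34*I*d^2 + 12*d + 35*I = (d - I)*(d + 5*I)*(d + 7*I)*(-I*d + 1)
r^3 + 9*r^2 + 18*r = r*(r + 3)*(r + 6)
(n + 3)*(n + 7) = n^2 + 10*n + 21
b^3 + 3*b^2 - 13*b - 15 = (b - 3)*(b + 1)*(b + 5)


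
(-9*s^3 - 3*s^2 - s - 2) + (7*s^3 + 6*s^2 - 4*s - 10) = -2*s^3 + 3*s^2 - 5*s - 12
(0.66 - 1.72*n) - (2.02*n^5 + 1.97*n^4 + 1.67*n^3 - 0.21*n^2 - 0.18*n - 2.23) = -2.02*n^5 - 1.97*n^4 - 1.67*n^3 + 0.21*n^2 - 1.54*n + 2.89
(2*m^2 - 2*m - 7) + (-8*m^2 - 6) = -6*m^2 - 2*m - 13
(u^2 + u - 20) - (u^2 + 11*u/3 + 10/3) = -8*u/3 - 70/3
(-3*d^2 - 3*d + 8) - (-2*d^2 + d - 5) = -d^2 - 4*d + 13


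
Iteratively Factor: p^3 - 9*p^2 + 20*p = (p)*(p^2 - 9*p + 20) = p*(p - 4)*(p - 5)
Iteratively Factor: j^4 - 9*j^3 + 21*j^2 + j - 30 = (j + 1)*(j^3 - 10*j^2 + 31*j - 30) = (j - 3)*(j + 1)*(j^2 - 7*j + 10) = (j - 3)*(j - 2)*(j + 1)*(j - 5)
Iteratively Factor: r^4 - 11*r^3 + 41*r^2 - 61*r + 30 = (r - 1)*(r^3 - 10*r^2 + 31*r - 30) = (r - 5)*(r - 1)*(r^2 - 5*r + 6) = (r - 5)*(r - 3)*(r - 1)*(r - 2)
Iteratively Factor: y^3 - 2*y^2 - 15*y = (y + 3)*(y^2 - 5*y) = (y - 5)*(y + 3)*(y)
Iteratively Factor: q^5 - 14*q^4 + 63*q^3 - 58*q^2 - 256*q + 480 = (q - 3)*(q^4 - 11*q^3 + 30*q^2 + 32*q - 160) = (q - 5)*(q - 3)*(q^3 - 6*q^2 + 32) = (q - 5)*(q - 3)*(q + 2)*(q^2 - 8*q + 16) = (q - 5)*(q - 4)*(q - 3)*(q + 2)*(q - 4)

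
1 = 1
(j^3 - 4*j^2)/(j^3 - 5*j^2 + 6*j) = j*(j - 4)/(j^2 - 5*j + 6)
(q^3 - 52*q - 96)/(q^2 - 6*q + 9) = (q^3 - 52*q - 96)/(q^2 - 6*q + 9)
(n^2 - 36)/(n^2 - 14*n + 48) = (n + 6)/(n - 8)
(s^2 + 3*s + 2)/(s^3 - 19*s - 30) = (s + 1)/(s^2 - 2*s - 15)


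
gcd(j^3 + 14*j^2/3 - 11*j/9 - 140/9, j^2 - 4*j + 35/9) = j - 5/3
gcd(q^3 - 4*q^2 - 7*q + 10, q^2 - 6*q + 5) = q^2 - 6*q + 5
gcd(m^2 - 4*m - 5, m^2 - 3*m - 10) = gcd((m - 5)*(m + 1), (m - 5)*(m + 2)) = m - 5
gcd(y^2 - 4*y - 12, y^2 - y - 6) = y + 2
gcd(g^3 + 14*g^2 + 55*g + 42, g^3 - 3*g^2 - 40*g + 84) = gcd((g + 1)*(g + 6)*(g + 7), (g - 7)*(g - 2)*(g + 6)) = g + 6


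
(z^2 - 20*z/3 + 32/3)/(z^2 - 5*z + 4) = (z - 8/3)/(z - 1)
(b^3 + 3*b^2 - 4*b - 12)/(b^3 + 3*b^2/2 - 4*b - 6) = 2*(b + 3)/(2*b + 3)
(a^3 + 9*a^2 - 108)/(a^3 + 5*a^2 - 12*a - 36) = (a + 6)/(a + 2)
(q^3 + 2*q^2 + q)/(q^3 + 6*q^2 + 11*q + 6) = q*(q + 1)/(q^2 + 5*q + 6)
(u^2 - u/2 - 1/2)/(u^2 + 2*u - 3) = (u + 1/2)/(u + 3)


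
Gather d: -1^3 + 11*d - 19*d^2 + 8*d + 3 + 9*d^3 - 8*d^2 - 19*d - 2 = 9*d^3 - 27*d^2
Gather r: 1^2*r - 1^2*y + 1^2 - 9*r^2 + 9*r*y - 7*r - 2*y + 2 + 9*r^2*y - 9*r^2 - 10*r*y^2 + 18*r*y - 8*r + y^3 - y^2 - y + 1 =r^2*(9*y - 18) + r*(-10*y^2 + 27*y - 14) + y^3 - y^2 - 4*y + 4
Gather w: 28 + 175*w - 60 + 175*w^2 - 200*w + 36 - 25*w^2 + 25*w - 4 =150*w^2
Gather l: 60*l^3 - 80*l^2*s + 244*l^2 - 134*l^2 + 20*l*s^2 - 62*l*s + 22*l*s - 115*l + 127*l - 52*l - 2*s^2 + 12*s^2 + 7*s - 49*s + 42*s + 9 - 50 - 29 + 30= 60*l^3 + l^2*(110 - 80*s) + l*(20*s^2 - 40*s - 40) + 10*s^2 - 40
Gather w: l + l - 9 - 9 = 2*l - 18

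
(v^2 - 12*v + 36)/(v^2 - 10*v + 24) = (v - 6)/(v - 4)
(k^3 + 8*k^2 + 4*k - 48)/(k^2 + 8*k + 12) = (k^2 + 2*k - 8)/(k + 2)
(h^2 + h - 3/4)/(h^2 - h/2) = (h + 3/2)/h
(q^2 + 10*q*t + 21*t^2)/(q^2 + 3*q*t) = (q + 7*t)/q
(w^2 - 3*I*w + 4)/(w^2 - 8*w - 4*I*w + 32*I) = (w + I)/(w - 8)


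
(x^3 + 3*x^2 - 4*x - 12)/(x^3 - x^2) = (x^3 + 3*x^2 - 4*x - 12)/(x^2*(x - 1))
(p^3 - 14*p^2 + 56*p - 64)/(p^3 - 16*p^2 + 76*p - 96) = (p - 4)/(p - 6)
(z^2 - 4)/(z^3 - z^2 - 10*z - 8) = (z - 2)/(z^2 - 3*z - 4)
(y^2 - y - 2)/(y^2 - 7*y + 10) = (y + 1)/(y - 5)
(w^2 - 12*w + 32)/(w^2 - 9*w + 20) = (w - 8)/(w - 5)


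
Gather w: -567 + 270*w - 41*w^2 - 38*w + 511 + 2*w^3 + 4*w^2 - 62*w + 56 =2*w^3 - 37*w^2 + 170*w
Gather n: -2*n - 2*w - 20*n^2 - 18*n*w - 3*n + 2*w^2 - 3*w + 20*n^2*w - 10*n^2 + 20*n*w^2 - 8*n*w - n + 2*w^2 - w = n^2*(20*w - 30) + n*(20*w^2 - 26*w - 6) + 4*w^2 - 6*w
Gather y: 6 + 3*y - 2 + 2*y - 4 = 5*y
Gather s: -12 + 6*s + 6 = 6*s - 6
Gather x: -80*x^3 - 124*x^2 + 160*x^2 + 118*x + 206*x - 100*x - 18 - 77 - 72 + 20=-80*x^3 + 36*x^2 + 224*x - 147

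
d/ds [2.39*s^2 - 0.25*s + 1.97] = 4.78*s - 0.25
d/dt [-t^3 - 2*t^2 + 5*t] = -3*t^2 - 4*t + 5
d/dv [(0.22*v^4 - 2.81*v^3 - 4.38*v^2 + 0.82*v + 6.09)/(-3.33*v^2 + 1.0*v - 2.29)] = (-1.4652*v^5 + 10.0173*v^4 - 7.6352*v^3 + 17.6553*v^2 + 60.6198*v - 7.9678)/(11.0889*v^4 - 6.66*v^3 + 16.2514*v^2 - 4.58*v + 5.2441)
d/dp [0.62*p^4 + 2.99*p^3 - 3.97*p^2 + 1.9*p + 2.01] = 2.48*p^3 + 8.97*p^2 - 7.94*p + 1.9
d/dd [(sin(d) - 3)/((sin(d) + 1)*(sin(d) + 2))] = (6*sin(d) + cos(d)^2 + 10)*cos(d)/((sin(d) + 1)^2*(sin(d) + 2)^2)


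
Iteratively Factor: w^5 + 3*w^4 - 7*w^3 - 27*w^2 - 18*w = (w + 2)*(w^4 + w^3 - 9*w^2 - 9*w) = (w + 2)*(w + 3)*(w^3 - 2*w^2 - 3*w) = (w - 3)*(w + 2)*(w + 3)*(w^2 + w) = w*(w - 3)*(w + 2)*(w + 3)*(w + 1)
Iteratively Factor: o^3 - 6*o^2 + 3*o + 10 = (o - 5)*(o^2 - o - 2) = (o - 5)*(o - 2)*(o + 1)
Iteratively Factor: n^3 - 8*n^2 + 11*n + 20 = (n + 1)*(n^2 - 9*n + 20) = (n - 5)*(n + 1)*(n - 4)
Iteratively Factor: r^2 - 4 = (r - 2)*(r + 2)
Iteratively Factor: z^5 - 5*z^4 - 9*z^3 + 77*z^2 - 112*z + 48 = (z - 1)*(z^4 - 4*z^3 - 13*z^2 + 64*z - 48) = (z - 1)*(z + 4)*(z^3 - 8*z^2 + 19*z - 12) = (z - 1)^2*(z + 4)*(z^2 - 7*z + 12) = (z - 4)*(z - 1)^2*(z + 4)*(z - 3)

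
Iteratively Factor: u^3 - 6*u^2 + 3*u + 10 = (u - 2)*(u^2 - 4*u - 5) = (u - 5)*(u - 2)*(u + 1)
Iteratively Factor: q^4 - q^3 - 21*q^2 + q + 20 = (q - 5)*(q^3 + 4*q^2 - q - 4) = (q - 5)*(q - 1)*(q^2 + 5*q + 4) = (q - 5)*(q - 1)*(q + 1)*(q + 4)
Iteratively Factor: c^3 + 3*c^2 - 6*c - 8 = (c + 4)*(c^2 - c - 2) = (c - 2)*(c + 4)*(c + 1)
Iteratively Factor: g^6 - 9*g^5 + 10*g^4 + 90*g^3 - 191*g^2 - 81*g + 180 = (g + 1)*(g^5 - 10*g^4 + 20*g^3 + 70*g^2 - 261*g + 180) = (g - 4)*(g + 1)*(g^4 - 6*g^3 - 4*g^2 + 54*g - 45) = (g - 5)*(g - 4)*(g + 1)*(g^3 - g^2 - 9*g + 9) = (g - 5)*(g - 4)*(g - 3)*(g + 1)*(g^2 + 2*g - 3) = (g - 5)*(g - 4)*(g - 3)*(g + 1)*(g + 3)*(g - 1)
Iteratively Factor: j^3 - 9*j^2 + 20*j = (j)*(j^2 - 9*j + 20) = j*(j - 4)*(j - 5)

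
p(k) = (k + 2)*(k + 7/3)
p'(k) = 2*k + 13/3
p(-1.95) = 0.02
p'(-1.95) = 0.43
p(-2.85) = 0.44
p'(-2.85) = -1.37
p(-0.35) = 3.27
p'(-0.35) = 3.63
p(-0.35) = 3.27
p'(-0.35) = 3.63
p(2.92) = 25.85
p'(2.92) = 10.17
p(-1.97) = 0.01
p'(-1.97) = 0.39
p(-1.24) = 0.83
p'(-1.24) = 1.85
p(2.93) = 25.95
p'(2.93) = 10.19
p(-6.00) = 14.67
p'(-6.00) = -7.67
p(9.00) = 124.67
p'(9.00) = 22.33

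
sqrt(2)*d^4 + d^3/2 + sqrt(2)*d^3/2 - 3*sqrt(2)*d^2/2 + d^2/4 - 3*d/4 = d*(d - 1)*(d + 3/2)*(sqrt(2)*d + 1/2)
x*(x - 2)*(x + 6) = x^3 + 4*x^2 - 12*x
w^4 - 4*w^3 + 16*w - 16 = (w - 2)^3*(w + 2)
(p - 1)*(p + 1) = p^2 - 1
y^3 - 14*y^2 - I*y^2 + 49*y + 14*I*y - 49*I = (y - 7)^2*(y - I)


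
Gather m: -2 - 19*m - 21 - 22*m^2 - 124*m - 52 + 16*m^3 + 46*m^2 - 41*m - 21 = 16*m^3 + 24*m^2 - 184*m - 96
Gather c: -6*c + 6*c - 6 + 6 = 0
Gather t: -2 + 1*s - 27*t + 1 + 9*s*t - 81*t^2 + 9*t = s - 81*t^2 + t*(9*s - 18) - 1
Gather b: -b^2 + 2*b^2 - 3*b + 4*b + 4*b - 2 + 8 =b^2 + 5*b + 6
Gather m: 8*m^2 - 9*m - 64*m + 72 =8*m^2 - 73*m + 72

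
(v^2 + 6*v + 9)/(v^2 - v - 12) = (v + 3)/(v - 4)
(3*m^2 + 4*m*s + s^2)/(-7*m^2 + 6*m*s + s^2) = (3*m^2 + 4*m*s + s^2)/(-7*m^2 + 6*m*s + s^2)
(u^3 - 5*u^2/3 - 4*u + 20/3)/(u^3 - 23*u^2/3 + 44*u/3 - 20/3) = (3*u^2 + u - 10)/(3*u^2 - 17*u + 10)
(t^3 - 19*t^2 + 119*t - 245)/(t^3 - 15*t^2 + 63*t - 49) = (t - 5)/(t - 1)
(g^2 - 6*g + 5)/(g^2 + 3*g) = (g^2 - 6*g + 5)/(g*(g + 3))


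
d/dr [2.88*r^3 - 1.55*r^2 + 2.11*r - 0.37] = 8.64*r^2 - 3.1*r + 2.11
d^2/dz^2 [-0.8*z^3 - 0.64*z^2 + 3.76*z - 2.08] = -4.8*z - 1.28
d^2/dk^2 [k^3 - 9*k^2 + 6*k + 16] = 6*k - 18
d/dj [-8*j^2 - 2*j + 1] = -16*j - 2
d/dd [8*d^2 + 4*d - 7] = 16*d + 4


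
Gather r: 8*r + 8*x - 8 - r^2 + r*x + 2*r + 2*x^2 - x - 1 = -r^2 + r*(x + 10) + 2*x^2 + 7*x - 9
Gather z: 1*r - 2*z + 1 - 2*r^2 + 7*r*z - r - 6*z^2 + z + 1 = -2*r^2 - 6*z^2 + z*(7*r - 1) + 2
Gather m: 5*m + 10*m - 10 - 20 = 15*m - 30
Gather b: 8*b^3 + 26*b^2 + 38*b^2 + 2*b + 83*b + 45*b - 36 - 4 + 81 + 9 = 8*b^3 + 64*b^2 + 130*b + 50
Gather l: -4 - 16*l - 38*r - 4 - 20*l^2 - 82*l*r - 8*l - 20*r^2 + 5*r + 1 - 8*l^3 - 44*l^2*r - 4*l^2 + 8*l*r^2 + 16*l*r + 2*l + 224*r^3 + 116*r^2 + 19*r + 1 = -8*l^3 + l^2*(-44*r - 24) + l*(8*r^2 - 66*r - 22) + 224*r^3 + 96*r^2 - 14*r - 6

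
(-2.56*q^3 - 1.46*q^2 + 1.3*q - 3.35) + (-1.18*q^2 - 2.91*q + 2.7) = -2.56*q^3 - 2.64*q^2 - 1.61*q - 0.65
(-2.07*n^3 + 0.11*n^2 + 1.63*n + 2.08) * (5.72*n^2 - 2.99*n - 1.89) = -11.8404*n^5 + 6.8185*n^4 + 12.907*n^3 + 6.816*n^2 - 9.2999*n - 3.9312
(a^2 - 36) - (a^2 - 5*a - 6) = 5*a - 30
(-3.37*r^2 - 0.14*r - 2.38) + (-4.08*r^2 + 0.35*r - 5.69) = -7.45*r^2 + 0.21*r - 8.07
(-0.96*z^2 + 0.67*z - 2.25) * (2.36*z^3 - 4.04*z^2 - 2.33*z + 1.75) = -2.2656*z^5 + 5.4596*z^4 - 5.78*z^3 + 5.8489*z^2 + 6.415*z - 3.9375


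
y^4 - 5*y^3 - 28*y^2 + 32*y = y*(y - 8)*(y - 1)*(y + 4)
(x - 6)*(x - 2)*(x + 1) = x^3 - 7*x^2 + 4*x + 12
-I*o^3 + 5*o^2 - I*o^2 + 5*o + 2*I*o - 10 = (o + 2)*(o + 5*I)*(-I*o + I)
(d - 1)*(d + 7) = d^2 + 6*d - 7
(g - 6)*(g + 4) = g^2 - 2*g - 24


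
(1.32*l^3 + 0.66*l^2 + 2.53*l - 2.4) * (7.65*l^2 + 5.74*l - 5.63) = 10.098*l^5 + 12.6258*l^4 + 15.7113*l^3 - 7.5536*l^2 - 28.0199*l + 13.512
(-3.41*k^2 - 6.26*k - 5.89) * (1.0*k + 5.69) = -3.41*k^3 - 25.6629*k^2 - 41.5094*k - 33.5141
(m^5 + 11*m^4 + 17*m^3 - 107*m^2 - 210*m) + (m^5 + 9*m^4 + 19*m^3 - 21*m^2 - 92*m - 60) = 2*m^5 + 20*m^4 + 36*m^3 - 128*m^2 - 302*m - 60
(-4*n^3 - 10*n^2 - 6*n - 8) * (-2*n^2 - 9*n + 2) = 8*n^5 + 56*n^4 + 94*n^3 + 50*n^2 + 60*n - 16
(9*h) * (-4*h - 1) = -36*h^2 - 9*h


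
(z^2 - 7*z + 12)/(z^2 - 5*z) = (z^2 - 7*z + 12)/(z*(z - 5))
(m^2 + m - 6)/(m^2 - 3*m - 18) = (m - 2)/(m - 6)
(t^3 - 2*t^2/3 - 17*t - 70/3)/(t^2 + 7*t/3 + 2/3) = (3*t^2 - 8*t - 35)/(3*t + 1)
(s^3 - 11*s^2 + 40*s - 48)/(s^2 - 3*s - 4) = (s^2 - 7*s + 12)/(s + 1)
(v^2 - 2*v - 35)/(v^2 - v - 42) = (v + 5)/(v + 6)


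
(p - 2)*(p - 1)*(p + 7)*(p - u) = p^4 - p^3*u + 4*p^3 - 4*p^2*u - 19*p^2 + 19*p*u + 14*p - 14*u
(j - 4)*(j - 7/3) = j^2 - 19*j/3 + 28/3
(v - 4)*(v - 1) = v^2 - 5*v + 4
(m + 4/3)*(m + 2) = m^2 + 10*m/3 + 8/3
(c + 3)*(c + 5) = c^2 + 8*c + 15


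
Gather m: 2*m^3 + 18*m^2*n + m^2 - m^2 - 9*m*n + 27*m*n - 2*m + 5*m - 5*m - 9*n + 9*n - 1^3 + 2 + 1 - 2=2*m^3 + 18*m^2*n + m*(18*n - 2)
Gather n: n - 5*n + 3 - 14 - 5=-4*n - 16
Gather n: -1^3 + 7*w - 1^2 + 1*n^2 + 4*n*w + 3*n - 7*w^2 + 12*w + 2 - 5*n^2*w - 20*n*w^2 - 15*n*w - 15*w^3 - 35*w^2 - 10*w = n^2*(1 - 5*w) + n*(-20*w^2 - 11*w + 3) - 15*w^3 - 42*w^2 + 9*w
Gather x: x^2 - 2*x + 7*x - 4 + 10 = x^2 + 5*x + 6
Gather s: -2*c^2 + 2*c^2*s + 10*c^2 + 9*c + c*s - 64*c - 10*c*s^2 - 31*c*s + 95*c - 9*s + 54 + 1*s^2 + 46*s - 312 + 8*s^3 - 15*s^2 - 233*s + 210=8*c^2 + 40*c + 8*s^3 + s^2*(-10*c - 14) + s*(2*c^2 - 30*c - 196) - 48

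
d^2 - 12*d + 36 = (d - 6)^2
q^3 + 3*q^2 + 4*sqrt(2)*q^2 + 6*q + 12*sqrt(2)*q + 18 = (q + 3)*(q + sqrt(2))*(q + 3*sqrt(2))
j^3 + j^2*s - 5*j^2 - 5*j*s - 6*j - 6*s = (j - 6)*(j + 1)*(j + s)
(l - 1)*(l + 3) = l^2 + 2*l - 3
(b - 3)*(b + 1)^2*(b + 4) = b^4 + 3*b^3 - 9*b^2 - 23*b - 12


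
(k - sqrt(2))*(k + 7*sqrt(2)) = k^2 + 6*sqrt(2)*k - 14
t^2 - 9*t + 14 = (t - 7)*(t - 2)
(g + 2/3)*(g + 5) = g^2 + 17*g/3 + 10/3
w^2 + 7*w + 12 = (w + 3)*(w + 4)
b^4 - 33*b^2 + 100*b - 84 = (b - 3)*(b - 2)^2*(b + 7)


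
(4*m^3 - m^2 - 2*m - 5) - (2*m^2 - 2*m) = 4*m^3 - 3*m^2 - 5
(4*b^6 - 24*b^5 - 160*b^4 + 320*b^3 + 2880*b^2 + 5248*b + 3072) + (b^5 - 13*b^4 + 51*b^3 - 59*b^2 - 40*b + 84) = 4*b^6 - 23*b^5 - 173*b^4 + 371*b^3 + 2821*b^2 + 5208*b + 3156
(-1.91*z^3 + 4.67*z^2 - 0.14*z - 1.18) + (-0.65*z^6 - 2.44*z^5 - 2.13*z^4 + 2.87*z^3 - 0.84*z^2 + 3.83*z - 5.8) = -0.65*z^6 - 2.44*z^5 - 2.13*z^4 + 0.96*z^3 + 3.83*z^2 + 3.69*z - 6.98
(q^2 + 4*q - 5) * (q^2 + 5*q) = q^4 + 9*q^3 + 15*q^2 - 25*q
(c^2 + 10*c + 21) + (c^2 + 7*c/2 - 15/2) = 2*c^2 + 27*c/2 + 27/2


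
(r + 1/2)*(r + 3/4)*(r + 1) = r^3 + 9*r^2/4 + 13*r/8 + 3/8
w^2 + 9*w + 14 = (w + 2)*(w + 7)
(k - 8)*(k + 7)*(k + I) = k^3 - k^2 + I*k^2 - 56*k - I*k - 56*I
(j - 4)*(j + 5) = j^2 + j - 20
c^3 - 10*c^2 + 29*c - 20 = (c - 5)*(c - 4)*(c - 1)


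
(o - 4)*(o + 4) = o^2 - 16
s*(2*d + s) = 2*d*s + s^2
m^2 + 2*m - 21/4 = (m - 3/2)*(m + 7/2)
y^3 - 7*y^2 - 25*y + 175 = (y - 7)*(y - 5)*(y + 5)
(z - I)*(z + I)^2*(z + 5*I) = z^4 + 6*I*z^3 - 4*z^2 + 6*I*z - 5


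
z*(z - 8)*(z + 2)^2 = z^4 - 4*z^3 - 28*z^2 - 32*z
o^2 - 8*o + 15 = (o - 5)*(o - 3)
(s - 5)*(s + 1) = s^2 - 4*s - 5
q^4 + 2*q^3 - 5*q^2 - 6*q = q*(q - 2)*(q + 1)*(q + 3)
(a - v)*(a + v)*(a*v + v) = a^3*v + a^2*v - a*v^3 - v^3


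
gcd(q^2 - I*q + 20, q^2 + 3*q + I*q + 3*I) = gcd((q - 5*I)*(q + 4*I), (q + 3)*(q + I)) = 1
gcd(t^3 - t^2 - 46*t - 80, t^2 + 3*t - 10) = t + 5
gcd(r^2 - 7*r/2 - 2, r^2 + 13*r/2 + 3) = r + 1/2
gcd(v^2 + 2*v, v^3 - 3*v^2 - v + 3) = 1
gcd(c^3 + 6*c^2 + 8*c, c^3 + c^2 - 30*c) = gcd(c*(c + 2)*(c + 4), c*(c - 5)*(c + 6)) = c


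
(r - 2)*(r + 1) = r^2 - r - 2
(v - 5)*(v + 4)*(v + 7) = v^3 + 6*v^2 - 27*v - 140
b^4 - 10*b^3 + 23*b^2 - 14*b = b*(b - 7)*(b - 2)*(b - 1)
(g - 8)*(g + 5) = g^2 - 3*g - 40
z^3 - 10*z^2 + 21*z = z*(z - 7)*(z - 3)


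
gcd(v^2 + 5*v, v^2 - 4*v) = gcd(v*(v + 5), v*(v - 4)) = v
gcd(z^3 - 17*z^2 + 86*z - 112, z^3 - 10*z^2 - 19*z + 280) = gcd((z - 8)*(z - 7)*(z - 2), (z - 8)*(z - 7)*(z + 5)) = z^2 - 15*z + 56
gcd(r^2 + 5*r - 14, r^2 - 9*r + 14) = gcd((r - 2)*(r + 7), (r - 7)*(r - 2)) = r - 2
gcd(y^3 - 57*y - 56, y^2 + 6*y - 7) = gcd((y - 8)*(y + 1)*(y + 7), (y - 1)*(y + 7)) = y + 7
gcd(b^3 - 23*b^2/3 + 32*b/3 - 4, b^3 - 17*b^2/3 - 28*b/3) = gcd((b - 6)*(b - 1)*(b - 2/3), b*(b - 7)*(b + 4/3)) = 1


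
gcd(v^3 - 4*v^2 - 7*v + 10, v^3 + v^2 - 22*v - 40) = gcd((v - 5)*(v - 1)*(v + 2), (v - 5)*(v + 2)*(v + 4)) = v^2 - 3*v - 10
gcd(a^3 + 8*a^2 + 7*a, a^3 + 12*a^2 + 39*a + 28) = a^2 + 8*a + 7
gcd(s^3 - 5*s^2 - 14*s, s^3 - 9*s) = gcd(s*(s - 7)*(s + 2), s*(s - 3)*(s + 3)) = s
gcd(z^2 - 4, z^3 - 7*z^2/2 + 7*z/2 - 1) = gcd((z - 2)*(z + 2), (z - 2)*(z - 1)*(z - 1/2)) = z - 2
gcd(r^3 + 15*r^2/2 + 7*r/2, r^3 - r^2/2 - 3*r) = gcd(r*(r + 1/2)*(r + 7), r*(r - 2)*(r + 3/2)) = r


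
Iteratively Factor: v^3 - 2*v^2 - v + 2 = (v - 2)*(v^2 - 1) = (v - 2)*(v + 1)*(v - 1)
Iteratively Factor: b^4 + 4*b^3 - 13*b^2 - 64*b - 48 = (b + 1)*(b^3 + 3*b^2 - 16*b - 48) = (b + 1)*(b + 3)*(b^2 - 16) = (b + 1)*(b + 3)*(b + 4)*(b - 4)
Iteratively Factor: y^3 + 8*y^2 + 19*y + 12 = (y + 1)*(y^2 + 7*y + 12) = (y + 1)*(y + 3)*(y + 4)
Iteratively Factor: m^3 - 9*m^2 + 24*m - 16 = (m - 4)*(m^2 - 5*m + 4) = (m - 4)*(m - 1)*(m - 4)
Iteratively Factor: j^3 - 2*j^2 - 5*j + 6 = (j - 1)*(j^2 - j - 6) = (j - 3)*(j - 1)*(j + 2)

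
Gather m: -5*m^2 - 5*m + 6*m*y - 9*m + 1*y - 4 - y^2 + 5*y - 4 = -5*m^2 + m*(6*y - 14) - y^2 + 6*y - 8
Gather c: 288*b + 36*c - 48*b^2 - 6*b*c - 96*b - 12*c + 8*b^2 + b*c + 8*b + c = -40*b^2 + 200*b + c*(25 - 5*b)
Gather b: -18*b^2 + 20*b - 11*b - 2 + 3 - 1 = -18*b^2 + 9*b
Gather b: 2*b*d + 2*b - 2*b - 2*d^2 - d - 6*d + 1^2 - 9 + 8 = 2*b*d - 2*d^2 - 7*d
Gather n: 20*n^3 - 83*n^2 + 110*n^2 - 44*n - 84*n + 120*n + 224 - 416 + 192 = 20*n^3 + 27*n^2 - 8*n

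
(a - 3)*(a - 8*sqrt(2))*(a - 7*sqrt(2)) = a^3 - 15*sqrt(2)*a^2 - 3*a^2 + 45*sqrt(2)*a + 112*a - 336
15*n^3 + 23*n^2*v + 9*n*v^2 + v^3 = (n + v)*(3*n + v)*(5*n + v)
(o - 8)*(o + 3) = o^2 - 5*o - 24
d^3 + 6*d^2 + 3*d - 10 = (d - 1)*(d + 2)*(d + 5)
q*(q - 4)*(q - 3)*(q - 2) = q^4 - 9*q^3 + 26*q^2 - 24*q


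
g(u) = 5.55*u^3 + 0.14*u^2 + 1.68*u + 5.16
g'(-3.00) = 150.69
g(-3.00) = -148.47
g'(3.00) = 152.37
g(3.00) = 161.31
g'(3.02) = 154.38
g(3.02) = 164.38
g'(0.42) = 4.73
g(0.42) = 6.30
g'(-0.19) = 2.23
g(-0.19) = 4.81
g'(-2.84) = 135.18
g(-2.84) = -125.61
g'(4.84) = 393.07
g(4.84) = 645.83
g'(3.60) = 218.47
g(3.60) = 271.96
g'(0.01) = 1.68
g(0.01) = 5.18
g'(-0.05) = 1.71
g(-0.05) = 5.08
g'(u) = 16.65*u^2 + 0.28*u + 1.68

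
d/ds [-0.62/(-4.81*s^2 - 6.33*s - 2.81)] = (-5.9644*s - 3.9246)/(4.81*s^2 + 6.33*s + 2.81)^2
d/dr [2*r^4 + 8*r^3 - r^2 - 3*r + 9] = 8*r^3 + 24*r^2 - 2*r - 3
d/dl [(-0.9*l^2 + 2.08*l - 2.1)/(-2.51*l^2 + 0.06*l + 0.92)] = (5.1668*l^2 - 12.198*l + 2.0396)/(6.3001*l^4 - 0.3012*l^3 - 4.6148*l^2 + 0.1104*l + 0.8464)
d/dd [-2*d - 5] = -2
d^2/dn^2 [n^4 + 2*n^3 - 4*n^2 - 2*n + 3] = 12*n^2 + 12*n - 8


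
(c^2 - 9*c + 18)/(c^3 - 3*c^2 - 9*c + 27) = (c - 6)/(c^2 - 9)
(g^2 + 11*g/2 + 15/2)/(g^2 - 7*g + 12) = (2*g^2 + 11*g + 15)/(2*(g^2 - 7*g + 12))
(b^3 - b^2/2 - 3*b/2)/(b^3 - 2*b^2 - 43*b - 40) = b*(2*b - 3)/(2*(b^2 - 3*b - 40))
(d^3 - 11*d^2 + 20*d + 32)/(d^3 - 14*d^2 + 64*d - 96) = (d^2 - 7*d - 8)/(d^2 - 10*d + 24)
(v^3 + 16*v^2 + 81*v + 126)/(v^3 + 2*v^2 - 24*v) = (v^2 + 10*v + 21)/(v*(v - 4))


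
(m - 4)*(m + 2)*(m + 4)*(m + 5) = m^4 + 7*m^3 - 6*m^2 - 112*m - 160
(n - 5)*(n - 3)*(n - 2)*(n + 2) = n^4 - 8*n^3 + 11*n^2 + 32*n - 60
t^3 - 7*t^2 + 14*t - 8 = (t - 4)*(t - 2)*(t - 1)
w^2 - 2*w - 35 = (w - 7)*(w + 5)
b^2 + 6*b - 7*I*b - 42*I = (b + 6)*(b - 7*I)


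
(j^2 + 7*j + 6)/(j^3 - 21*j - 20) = (j + 6)/(j^2 - j - 20)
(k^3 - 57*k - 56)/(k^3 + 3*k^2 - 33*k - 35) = (k - 8)/(k - 5)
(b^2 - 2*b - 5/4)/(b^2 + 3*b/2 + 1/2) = (b - 5/2)/(b + 1)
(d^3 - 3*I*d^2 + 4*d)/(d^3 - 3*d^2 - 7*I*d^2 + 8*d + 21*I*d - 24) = d*(d - 4*I)/(d^2 - d*(3 + 8*I) + 24*I)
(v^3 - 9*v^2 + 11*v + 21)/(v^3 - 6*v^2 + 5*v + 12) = (v - 7)/(v - 4)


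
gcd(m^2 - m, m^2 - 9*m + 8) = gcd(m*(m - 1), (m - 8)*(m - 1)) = m - 1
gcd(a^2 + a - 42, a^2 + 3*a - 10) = 1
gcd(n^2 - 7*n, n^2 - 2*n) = n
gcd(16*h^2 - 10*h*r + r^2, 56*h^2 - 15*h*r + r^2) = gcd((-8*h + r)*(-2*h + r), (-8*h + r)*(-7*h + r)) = -8*h + r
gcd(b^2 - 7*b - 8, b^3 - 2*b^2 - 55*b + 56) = b - 8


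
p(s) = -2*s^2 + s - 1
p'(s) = 1 - 4*s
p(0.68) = -1.24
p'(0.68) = -1.72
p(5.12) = -48.31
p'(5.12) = -19.48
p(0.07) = -0.94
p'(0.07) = 0.72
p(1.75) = -5.38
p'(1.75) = -6.00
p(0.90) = -1.72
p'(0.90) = -2.60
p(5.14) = -48.70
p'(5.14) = -19.56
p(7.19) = -97.20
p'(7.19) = -27.76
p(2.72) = -13.08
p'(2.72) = -9.88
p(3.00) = -16.00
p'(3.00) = -11.00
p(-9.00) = -172.00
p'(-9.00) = 37.00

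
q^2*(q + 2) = q^3 + 2*q^2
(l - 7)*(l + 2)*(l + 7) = l^3 + 2*l^2 - 49*l - 98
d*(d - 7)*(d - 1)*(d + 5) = d^4 - 3*d^3 - 33*d^2 + 35*d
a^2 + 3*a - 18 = (a - 3)*(a + 6)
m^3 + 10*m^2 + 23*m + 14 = (m + 1)*(m + 2)*(m + 7)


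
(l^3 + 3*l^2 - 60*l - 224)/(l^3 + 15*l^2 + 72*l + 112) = (l - 8)/(l + 4)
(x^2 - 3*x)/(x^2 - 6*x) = (x - 3)/(x - 6)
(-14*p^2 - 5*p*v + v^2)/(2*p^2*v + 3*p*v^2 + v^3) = (-7*p + v)/(v*(p + v))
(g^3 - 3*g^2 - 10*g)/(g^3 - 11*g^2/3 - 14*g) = 3*(-g^2 + 3*g + 10)/(-3*g^2 + 11*g + 42)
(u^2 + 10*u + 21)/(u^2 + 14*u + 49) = (u + 3)/(u + 7)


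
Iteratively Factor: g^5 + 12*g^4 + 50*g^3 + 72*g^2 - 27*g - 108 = (g + 3)*(g^4 + 9*g^3 + 23*g^2 + 3*g - 36) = (g - 1)*(g + 3)*(g^3 + 10*g^2 + 33*g + 36) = (g - 1)*(g + 3)*(g + 4)*(g^2 + 6*g + 9) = (g - 1)*(g + 3)^2*(g + 4)*(g + 3)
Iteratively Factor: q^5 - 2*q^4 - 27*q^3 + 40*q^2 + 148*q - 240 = (q - 5)*(q^4 + 3*q^3 - 12*q^2 - 20*q + 48) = (q - 5)*(q - 2)*(q^3 + 5*q^2 - 2*q - 24) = (q - 5)*(q - 2)*(q + 4)*(q^2 + q - 6) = (q - 5)*(q - 2)*(q + 3)*(q + 4)*(q - 2)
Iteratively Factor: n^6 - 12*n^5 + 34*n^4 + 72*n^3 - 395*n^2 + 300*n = (n)*(n^5 - 12*n^4 + 34*n^3 + 72*n^2 - 395*n + 300) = n*(n - 5)*(n^4 - 7*n^3 - n^2 + 67*n - 60) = n*(n - 5)^2*(n^3 - 2*n^2 - 11*n + 12) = n*(n - 5)^2*(n + 3)*(n^2 - 5*n + 4) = n*(n - 5)^2*(n - 1)*(n + 3)*(n - 4)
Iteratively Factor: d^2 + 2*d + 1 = (d + 1)*(d + 1)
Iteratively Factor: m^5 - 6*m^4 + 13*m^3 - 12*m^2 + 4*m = (m - 2)*(m^4 - 4*m^3 + 5*m^2 - 2*m) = m*(m - 2)*(m^3 - 4*m^2 + 5*m - 2) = m*(m - 2)*(m - 1)*(m^2 - 3*m + 2) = m*(m - 2)*(m - 1)^2*(m - 2)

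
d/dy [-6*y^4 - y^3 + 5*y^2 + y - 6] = -24*y^3 - 3*y^2 + 10*y + 1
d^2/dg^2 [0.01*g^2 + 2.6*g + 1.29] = 0.0200000000000000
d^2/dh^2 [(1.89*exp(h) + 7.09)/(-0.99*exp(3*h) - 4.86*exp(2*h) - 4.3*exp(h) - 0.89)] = (-7.40955599999999*exp(6*h) - 89.820819*exp(5*h) - 387.69921*exp(4*h) - 669.070269*exp(3*h) - 339.227433*exp(2*h) - 1.19272599999994*exp(h) + 25.636361)*exp(h)/(0.970299*exp(9*h) + 14.289858*exp(8*h) + 82.793502*exp(7*h) + 241.542243*exp(6*h) + 385.301016*exp(5*h) + 355.380912*exp(4*h) + 193.454857*exp(3*h) + 60.917118*exp(2*h) + 10.21809*exp(h) + 0.704969)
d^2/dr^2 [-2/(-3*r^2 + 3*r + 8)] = 12*(3*r^2 - 3*r - 3*(2*r - 1)^2 - 8)/(-3*r^2 + 3*r + 8)^3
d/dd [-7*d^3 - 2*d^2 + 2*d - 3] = -21*d^2 - 4*d + 2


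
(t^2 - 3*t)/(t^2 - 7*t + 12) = t/(t - 4)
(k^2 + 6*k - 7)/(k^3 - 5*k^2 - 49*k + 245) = (k - 1)/(k^2 - 12*k + 35)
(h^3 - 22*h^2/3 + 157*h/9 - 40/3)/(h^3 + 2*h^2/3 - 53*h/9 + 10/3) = (3*h^2 - 17*h + 24)/(3*h^2 + 7*h - 6)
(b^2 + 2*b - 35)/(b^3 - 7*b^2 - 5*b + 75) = (b + 7)/(b^2 - 2*b - 15)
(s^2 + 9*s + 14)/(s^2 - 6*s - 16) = (s + 7)/(s - 8)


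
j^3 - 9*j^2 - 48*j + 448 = (j - 8)^2*(j + 7)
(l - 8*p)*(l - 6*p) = l^2 - 14*l*p + 48*p^2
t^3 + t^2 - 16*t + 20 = (t - 2)^2*(t + 5)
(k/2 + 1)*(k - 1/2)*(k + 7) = k^3/2 + 17*k^2/4 + 19*k/4 - 7/2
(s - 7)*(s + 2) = s^2 - 5*s - 14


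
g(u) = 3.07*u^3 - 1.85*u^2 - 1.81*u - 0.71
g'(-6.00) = 351.95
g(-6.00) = -719.57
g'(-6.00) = 351.95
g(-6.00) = -719.57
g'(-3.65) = 134.40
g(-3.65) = -168.04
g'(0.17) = -2.17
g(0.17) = -1.06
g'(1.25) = 7.96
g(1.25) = 0.13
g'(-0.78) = 6.68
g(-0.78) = -1.88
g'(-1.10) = 13.40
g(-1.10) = -5.04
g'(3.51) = 98.67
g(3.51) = 102.90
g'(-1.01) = 11.32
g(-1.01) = -3.93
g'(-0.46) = 1.84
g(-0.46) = -0.57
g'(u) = 9.21*u^2 - 3.7*u - 1.81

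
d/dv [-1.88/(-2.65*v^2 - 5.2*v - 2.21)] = (-9.964*v - 9.776)/(2.65*v^2 + 5.2*v + 2.21)^2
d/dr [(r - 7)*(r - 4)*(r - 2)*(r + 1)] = 4*r^3 - 36*r^2 + 74*r - 6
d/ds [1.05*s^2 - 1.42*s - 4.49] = 2.1*s - 1.42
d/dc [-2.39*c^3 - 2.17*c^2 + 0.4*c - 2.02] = -7.17*c^2 - 4.34*c + 0.4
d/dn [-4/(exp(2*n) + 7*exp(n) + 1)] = (8*exp(n) + 28)*exp(n)/(exp(2*n) + 7*exp(n) + 1)^2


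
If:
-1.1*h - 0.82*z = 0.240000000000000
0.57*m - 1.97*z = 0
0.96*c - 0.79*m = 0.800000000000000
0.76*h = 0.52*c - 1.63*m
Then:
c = 1.31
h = -0.34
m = 0.58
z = 0.17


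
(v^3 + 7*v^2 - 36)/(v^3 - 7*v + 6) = (v + 6)/(v - 1)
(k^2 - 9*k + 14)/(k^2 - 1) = (k^2 - 9*k + 14)/(k^2 - 1)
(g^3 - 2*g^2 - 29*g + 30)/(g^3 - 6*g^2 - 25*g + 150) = (g - 1)/(g - 5)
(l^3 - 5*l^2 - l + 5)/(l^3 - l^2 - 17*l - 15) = (l - 1)/(l + 3)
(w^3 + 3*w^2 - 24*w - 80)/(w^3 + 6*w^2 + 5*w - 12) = (w^2 - w - 20)/(w^2 + 2*w - 3)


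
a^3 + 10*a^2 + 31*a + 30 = (a + 2)*(a + 3)*(a + 5)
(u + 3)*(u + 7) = u^2 + 10*u + 21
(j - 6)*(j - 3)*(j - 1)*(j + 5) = j^4 - 5*j^3 - 23*j^2 + 117*j - 90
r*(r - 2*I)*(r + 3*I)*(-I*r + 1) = -I*r^4 + 2*r^3 - 5*I*r^2 + 6*r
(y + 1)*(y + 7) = y^2 + 8*y + 7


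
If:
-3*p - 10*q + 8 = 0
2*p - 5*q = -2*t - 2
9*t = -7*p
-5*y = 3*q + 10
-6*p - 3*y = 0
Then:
No Solution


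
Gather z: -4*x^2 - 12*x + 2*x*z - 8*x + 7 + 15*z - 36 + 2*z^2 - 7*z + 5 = -4*x^2 - 20*x + 2*z^2 + z*(2*x + 8) - 24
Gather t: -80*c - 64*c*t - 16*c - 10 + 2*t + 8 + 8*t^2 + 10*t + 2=-96*c + 8*t^2 + t*(12 - 64*c)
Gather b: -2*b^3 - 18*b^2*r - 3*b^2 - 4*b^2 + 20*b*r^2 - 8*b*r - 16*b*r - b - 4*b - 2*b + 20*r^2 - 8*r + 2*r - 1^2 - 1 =-2*b^3 + b^2*(-18*r - 7) + b*(20*r^2 - 24*r - 7) + 20*r^2 - 6*r - 2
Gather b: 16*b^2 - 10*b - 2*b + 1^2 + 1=16*b^2 - 12*b + 2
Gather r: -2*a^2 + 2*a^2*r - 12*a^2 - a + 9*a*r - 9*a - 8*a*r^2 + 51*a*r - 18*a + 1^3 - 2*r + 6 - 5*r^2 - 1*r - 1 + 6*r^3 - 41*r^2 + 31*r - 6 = -14*a^2 - 28*a + 6*r^3 + r^2*(-8*a - 46) + r*(2*a^2 + 60*a + 28)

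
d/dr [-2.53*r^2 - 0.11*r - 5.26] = -5.06*r - 0.11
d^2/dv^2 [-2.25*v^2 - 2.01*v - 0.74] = -4.50000000000000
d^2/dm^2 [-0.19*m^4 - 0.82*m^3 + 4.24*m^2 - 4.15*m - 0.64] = -2.28*m^2 - 4.92*m + 8.48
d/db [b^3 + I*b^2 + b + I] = 3*b^2 + 2*I*b + 1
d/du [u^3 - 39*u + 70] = 3*u^2 - 39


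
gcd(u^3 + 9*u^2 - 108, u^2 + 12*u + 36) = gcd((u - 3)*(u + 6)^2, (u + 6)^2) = u^2 + 12*u + 36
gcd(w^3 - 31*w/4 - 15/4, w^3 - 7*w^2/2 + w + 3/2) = w^2 - 5*w/2 - 3/2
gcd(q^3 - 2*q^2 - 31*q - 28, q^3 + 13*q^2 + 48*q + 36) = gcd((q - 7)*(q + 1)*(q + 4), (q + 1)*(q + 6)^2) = q + 1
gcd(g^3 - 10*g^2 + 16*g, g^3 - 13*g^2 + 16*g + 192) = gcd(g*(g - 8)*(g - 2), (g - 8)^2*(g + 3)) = g - 8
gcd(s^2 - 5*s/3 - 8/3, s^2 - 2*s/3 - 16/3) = s - 8/3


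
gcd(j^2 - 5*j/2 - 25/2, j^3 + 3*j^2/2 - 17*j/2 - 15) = j + 5/2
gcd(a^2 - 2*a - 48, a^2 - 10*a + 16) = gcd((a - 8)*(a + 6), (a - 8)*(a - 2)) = a - 8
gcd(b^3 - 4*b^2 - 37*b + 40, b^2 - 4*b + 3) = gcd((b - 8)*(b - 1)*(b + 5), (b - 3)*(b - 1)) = b - 1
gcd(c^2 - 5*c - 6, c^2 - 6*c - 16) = 1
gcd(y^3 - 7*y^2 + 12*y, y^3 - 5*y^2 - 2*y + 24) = y^2 - 7*y + 12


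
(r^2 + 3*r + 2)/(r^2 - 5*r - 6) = (r + 2)/(r - 6)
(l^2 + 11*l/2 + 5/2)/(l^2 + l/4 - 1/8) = 4*(l + 5)/(4*l - 1)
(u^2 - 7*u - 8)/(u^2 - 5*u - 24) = (u + 1)/(u + 3)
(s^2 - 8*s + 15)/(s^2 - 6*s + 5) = (s - 3)/(s - 1)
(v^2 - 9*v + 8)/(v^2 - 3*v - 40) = (v - 1)/(v + 5)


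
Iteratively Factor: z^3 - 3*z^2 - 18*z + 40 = (z - 5)*(z^2 + 2*z - 8) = (z - 5)*(z + 4)*(z - 2)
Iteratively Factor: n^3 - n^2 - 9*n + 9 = (n + 3)*(n^2 - 4*n + 3) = (n - 3)*(n + 3)*(n - 1)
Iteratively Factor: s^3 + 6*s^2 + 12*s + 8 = (s + 2)*(s^2 + 4*s + 4) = (s + 2)^2*(s + 2)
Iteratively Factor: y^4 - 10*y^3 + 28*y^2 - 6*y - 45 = (y - 5)*(y^3 - 5*y^2 + 3*y + 9) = (y - 5)*(y + 1)*(y^2 - 6*y + 9) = (y - 5)*(y - 3)*(y + 1)*(y - 3)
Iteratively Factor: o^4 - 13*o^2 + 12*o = (o - 1)*(o^3 + o^2 - 12*o) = (o - 1)*(o + 4)*(o^2 - 3*o) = o*(o - 1)*(o + 4)*(o - 3)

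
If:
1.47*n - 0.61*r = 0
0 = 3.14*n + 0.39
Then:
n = -0.12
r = -0.30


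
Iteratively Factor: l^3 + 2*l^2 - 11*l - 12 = (l + 4)*(l^2 - 2*l - 3) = (l - 3)*(l + 4)*(l + 1)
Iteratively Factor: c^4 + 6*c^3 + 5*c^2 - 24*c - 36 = (c - 2)*(c^3 + 8*c^2 + 21*c + 18) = (c - 2)*(c + 3)*(c^2 + 5*c + 6) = (c - 2)*(c + 2)*(c + 3)*(c + 3)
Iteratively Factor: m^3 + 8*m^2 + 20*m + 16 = (m + 2)*(m^2 + 6*m + 8) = (m + 2)^2*(m + 4)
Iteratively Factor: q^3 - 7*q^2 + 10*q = (q - 2)*(q^2 - 5*q) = (q - 5)*(q - 2)*(q)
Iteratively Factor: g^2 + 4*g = (g)*(g + 4)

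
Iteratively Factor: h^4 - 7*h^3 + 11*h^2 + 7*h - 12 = (h - 3)*(h^3 - 4*h^2 - h + 4) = (h - 4)*(h - 3)*(h^2 - 1) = (h - 4)*(h - 3)*(h - 1)*(h + 1)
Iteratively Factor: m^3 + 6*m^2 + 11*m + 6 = (m + 1)*(m^2 + 5*m + 6) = (m + 1)*(m + 3)*(m + 2)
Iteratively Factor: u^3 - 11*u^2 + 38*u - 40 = (u - 5)*(u^2 - 6*u + 8) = (u - 5)*(u - 2)*(u - 4)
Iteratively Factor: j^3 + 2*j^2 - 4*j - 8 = (j + 2)*(j^2 - 4) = (j + 2)^2*(j - 2)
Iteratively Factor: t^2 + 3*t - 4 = (t - 1)*(t + 4)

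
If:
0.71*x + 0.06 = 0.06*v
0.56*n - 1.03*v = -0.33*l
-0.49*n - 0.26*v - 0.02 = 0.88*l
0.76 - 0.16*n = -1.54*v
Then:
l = 1.37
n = -2.12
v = -0.71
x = -0.14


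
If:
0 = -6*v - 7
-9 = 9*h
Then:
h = -1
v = -7/6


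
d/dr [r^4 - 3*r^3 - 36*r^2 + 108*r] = 4*r^3 - 9*r^2 - 72*r + 108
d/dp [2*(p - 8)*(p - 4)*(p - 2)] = 6*p^2 - 56*p + 112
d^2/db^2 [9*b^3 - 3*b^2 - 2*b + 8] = 54*b - 6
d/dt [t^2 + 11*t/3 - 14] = 2*t + 11/3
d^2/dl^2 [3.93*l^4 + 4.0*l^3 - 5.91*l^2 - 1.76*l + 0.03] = 47.16*l^2 + 24.0*l - 11.82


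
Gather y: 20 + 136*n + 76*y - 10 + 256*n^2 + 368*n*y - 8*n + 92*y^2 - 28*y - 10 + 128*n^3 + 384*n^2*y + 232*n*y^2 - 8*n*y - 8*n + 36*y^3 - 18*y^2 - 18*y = 128*n^3 + 256*n^2 + 120*n + 36*y^3 + y^2*(232*n + 74) + y*(384*n^2 + 360*n + 30)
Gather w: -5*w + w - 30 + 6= -4*w - 24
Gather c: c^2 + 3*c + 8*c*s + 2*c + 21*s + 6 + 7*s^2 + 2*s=c^2 + c*(8*s + 5) + 7*s^2 + 23*s + 6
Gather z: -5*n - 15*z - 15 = -5*n - 15*z - 15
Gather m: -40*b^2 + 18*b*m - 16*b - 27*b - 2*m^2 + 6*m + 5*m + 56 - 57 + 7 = -40*b^2 - 43*b - 2*m^2 + m*(18*b + 11) + 6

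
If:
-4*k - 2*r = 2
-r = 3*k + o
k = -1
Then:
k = -1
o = 2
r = 1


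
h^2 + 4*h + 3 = (h + 1)*(h + 3)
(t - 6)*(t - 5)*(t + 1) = t^3 - 10*t^2 + 19*t + 30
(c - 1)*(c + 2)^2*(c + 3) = c^4 + 6*c^3 + 9*c^2 - 4*c - 12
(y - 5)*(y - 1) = y^2 - 6*y + 5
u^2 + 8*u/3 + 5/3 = (u + 1)*(u + 5/3)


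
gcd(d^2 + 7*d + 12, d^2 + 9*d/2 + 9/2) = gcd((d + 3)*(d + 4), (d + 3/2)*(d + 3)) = d + 3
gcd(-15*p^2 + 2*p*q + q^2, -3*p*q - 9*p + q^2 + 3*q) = 3*p - q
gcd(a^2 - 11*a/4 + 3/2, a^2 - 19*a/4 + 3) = a - 3/4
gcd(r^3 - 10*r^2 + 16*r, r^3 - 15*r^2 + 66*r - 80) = r^2 - 10*r + 16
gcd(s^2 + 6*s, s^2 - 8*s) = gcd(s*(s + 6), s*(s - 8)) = s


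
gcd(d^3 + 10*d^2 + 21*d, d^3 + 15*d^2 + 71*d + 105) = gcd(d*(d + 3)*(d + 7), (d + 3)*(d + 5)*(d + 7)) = d^2 + 10*d + 21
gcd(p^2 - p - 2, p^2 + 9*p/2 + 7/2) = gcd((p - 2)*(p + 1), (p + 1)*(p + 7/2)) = p + 1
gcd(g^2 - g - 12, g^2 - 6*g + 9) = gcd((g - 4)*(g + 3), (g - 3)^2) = 1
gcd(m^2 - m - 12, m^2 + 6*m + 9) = m + 3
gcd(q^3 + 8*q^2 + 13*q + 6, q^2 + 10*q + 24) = q + 6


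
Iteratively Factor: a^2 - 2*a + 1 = (a - 1)*(a - 1)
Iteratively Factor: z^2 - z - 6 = (z - 3)*(z + 2)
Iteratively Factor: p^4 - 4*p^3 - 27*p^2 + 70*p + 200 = (p + 4)*(p^3 - 8*p^2 + 5*p + 50) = (p + 2)*(p + 4)*(p^2 - 10*p + 25) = (p - 5)*(p + 2)*(p + 4)*(p - 5)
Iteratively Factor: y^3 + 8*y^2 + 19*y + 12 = (y + 3)*(y^2 + 5*y + 4) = (y + 1)*(y + 3)*(y + 4)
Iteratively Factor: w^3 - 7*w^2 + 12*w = (w)*(w^2 - 7*w + 12) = w*(w - 4)*(w - 3)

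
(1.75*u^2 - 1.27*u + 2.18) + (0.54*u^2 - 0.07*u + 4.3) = 2.29*u^2 - 1.34*u + 6.48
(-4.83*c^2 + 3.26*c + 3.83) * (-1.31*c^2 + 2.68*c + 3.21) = 6.3273*c^4 - 17.215*c^3 - 11.7848*c^2 + 20.729*c + 12.2943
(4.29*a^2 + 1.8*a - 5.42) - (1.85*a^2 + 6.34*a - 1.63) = 2.44*a^2 - 4.54*a - 3.79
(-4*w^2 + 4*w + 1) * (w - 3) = -4*w^3 + 16*w^2 - 11*w - 3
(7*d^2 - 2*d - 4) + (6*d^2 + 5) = 13*d^2 - 2*d + 1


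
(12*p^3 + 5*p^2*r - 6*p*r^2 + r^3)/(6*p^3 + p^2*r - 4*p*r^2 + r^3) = (4*p - r)/(2*p - r)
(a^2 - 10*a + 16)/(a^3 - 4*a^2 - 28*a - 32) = (a - 2)/(a^2 + 4*a + 4)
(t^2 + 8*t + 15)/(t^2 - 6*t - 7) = (t^2 + 8*t + 15)/(t^2 - 6*t - 7)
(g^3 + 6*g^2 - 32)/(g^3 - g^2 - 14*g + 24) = (g + 4)/(g - 3)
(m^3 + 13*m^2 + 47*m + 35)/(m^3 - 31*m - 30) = (m + 7)/(m - 6)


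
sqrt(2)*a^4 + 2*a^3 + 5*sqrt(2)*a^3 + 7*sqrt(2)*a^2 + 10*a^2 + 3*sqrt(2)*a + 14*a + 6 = (a + 1)*(a + 3)*(a + sqrt(2))*(sqrt(2)*a + sqrt(2))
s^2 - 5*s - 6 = (s - 6)*(s + 1)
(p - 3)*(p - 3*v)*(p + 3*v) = p^3 - 3*p^2 - 9*p*v^2 + 27*v^2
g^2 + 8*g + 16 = (g + 4)^2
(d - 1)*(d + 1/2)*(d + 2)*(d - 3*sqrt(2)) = d^4 - 3*sqrt(2)*d^3 + 3*d^3/2 - 9*sqrt(2)*d^2/2 - 3*d^2/2 - d + 9*sqrt(2)*d/2 + 3*sqrt(2)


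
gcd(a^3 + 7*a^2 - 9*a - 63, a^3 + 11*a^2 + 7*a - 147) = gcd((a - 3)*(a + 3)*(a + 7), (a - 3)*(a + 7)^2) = a^2 + 4*a - 21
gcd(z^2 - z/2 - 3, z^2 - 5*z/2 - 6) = z + 3/2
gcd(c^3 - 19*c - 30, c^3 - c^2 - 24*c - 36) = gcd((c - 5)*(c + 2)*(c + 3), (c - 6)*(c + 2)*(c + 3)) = c^2 + 5*c + 6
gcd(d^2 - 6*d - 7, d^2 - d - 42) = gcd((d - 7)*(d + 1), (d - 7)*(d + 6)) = d - 7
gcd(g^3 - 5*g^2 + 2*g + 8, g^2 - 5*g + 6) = g - 2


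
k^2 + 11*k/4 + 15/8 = (k + 5/4)*(k + 3/2)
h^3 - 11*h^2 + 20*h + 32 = (h - 8)*(h - 4)*(h + 1)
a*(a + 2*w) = a^2 + 2*a*w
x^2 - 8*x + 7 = (x - 7)*(x - 1)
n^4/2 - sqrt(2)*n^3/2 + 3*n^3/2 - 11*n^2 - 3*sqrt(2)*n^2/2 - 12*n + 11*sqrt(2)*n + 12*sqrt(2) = (n/2 + 1/2)*(n - 4)*(n + 6)*(n - sqrt(2))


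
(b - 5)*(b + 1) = b^2 - 4*b - 5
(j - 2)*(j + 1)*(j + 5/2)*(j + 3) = j^4 + 9*j^3/2 - 37*j/2 - 15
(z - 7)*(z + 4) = z^2 - 3*z - 28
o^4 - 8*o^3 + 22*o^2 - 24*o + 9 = (o - 3)^2*(o - 1)^2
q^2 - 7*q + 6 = (q - 6)*(q - 1)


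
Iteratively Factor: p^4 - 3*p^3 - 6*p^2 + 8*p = (p - 4)*(p^3 + p^2 - 2*p) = (p - 4)*(p - 1)*(p^2 + 2*p) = p*(p - 4)*(p - 1)*(p + 2)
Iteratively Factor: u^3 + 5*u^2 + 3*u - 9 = (u - 1)*(u^2 + 6*u + 9) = (u - 1)*(u + 3)*(u + 3)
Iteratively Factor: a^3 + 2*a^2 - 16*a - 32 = (a + 2)*(a^2 - 16) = (a - 4)*(a + 2)*(a + 4)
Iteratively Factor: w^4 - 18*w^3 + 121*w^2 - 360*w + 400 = (w - 4)*(w^3 - 14*w^2 + 65*w - 100) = (w - 5)*(w - 4)*(w^2 - 9*w + 20) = (w - 5)^2*(w - 4)*(w - 4)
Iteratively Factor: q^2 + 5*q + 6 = (q + 3)*(q + 2)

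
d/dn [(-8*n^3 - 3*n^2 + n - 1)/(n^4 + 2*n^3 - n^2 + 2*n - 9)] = (8*n^6 + 6*n^5 + 11*n^4 - 32*n^3 + 217*n^2 + 52*n - 7)/(n^8 + 4*n^7 + 2*n^6 - 9*n^4 - 40*n^3 + 22*n^2 - 36*n + 81)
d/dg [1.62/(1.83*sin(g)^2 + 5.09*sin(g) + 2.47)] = -(5.9292*sin(g) + 8.2458)*cos(g)/(1.83*sin(g)^2 + 5.09*sin(g) + 2.47)^2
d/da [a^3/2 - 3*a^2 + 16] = 3*a*(a - 4)/2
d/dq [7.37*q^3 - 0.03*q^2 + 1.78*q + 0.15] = 22.11*q^2 - 0.06*q + 1.78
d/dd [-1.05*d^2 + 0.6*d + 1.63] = 0.6 - 2.1*d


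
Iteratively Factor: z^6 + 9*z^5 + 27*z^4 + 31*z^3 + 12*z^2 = (z + 4)*(z^5 + 5*z^4 + 7*z^3 + 3*z^2) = (z + 1)*(z + 4)*(z^4 + 4*z^3 + 3*z^2) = (z + 1)^2*(z + 4)*(z^3 + 3*z^2) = (z + 1)^2*(z + 3)*(z + 4)*(z^2) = z*(z + 1)^2*(z + 3)*(z + 4)*(z)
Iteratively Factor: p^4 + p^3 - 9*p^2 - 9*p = (p + 1)*(p^3 - 9*p) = (p - 3)*(p + 1)*(p^2 + 3*p) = (p - 3)*(p + 1)*(p + 3)*(p)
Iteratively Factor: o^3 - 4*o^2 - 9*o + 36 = (o - 4)*(o^2 - 9) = (o - 4)*(o + 3)*(o - 3)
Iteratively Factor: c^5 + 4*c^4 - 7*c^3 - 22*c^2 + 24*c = (c + 3)*(c^4 + c^3 - 10*c^2 + 8*c) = (c - 2)*(c + 3)*(c^3 + 3*c^2 - 4*c) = c*(c - 2)*(c + 3)*(c^2 + 3*c - 4) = c*(c - 2)*(c - 1)*(c + 3)*(c + 4)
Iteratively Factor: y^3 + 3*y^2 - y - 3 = (y + 3)*(y^2 - 1) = (y + 1)*(y + 3)*(y - 1)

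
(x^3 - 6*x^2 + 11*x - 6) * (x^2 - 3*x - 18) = x^5 - 9*x^4 + 11*x^3 + 69*x^2 - 180*x + 108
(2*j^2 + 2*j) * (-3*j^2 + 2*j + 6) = -6*j^4 - 2*j^3 + 16*j^2 + 12*j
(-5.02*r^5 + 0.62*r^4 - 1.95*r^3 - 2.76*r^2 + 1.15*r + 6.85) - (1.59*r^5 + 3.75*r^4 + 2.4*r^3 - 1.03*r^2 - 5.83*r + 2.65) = -6.61*r^5 - 3.13*r^4 - 4.35*r^3 - 1.73*r^2 + 6.98*r + 4.2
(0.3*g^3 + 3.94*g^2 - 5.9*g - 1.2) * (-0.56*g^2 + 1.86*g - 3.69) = -0.168*g^5 - 1.6484*g^4 + 9.5254*g^3 - 24.8406*g^2 + 19.539*g + 4.428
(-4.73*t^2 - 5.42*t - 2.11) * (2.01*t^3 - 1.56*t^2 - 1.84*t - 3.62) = -9.5073*t^5 - 3.5154*t^4 + 12.9173*t^3 + 30.387*t^2 + 23.5028*t + 7.6382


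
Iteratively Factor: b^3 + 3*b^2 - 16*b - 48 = (b + 4)*(b^2 - b - 12) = (b + 3)*(b + 4)*(b - 4)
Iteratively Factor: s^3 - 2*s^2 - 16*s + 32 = (s - 2)*(s^2 - 16) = (s - 2)*(s + 4)*(s - 4)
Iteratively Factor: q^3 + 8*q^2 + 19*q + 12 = (q + 3)*(q^2 + 5*q + 4) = (q + 1)*(q + 3)*(q + 4)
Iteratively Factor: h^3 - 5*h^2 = (h - 5)*(h^2) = h*(h - 5)*(h)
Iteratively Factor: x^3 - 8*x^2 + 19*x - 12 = (x - 3)*(x^2 - 5*x + 4) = (x - 3)*(x - 1)*(x - 4)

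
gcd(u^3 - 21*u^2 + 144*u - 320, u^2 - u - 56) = u - 8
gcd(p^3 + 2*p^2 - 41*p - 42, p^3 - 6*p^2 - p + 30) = 1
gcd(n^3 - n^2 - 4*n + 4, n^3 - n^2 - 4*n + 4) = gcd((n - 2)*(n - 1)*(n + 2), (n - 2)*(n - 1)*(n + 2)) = n^3 - n^2 - 4*n + 4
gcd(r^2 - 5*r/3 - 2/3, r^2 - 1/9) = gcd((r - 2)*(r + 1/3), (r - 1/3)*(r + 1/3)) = r + 1/3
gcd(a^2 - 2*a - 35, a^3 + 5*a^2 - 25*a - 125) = a + 5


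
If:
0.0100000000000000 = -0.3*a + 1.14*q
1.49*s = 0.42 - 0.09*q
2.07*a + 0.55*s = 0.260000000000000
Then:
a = 0.05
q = 0.02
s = 0.28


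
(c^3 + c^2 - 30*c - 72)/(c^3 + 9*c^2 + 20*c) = (c^2 - 3*c - 18)/(c*(c + 5))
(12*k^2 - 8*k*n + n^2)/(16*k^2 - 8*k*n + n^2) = (12*k^2 - 8*k*n + n^2)/(16*k^2 - 8*k*n + n^2)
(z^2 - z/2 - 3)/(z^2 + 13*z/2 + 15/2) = (z - 2)/(z + 5)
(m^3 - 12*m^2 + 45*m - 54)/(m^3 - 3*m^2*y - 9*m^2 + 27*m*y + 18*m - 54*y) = (3 - m)/(-m + 3*y)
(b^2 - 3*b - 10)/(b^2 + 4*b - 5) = (b^2 - 3*b - 10)/(b^2 + 4*b - 5)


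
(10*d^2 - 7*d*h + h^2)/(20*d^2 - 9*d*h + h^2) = (2*d - h)/(4*d - h)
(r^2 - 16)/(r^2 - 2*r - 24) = (r - 4)/(r - 6)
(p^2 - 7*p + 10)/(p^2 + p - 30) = (p - 2)/(p + 6)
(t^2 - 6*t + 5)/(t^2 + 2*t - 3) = (t - 5)/(t + 3)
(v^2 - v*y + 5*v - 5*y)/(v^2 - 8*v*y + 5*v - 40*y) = (-v + y)/(-v + 8*y)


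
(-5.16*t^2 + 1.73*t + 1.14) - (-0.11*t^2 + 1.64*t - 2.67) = -5.05*t^2 + 0.0900000000000001*t + 3.81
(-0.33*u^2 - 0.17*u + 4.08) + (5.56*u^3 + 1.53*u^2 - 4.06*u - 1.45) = 5.56*u^3 + 1.2*u^2 - 4.23*u + 2.63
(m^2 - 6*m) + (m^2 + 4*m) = 2*m^2 - 2*m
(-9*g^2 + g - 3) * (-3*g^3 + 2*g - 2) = 27*g^5 - 3*g^4 - 9*g^3 + 20*g^2 - 8*g + 6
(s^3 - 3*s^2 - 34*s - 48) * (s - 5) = s^4 - 8*s^3 - 19*s^2 + 122*s + 240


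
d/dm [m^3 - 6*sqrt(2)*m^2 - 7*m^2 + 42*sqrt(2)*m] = 3*m^2 - 12*sqrt(2)*m - 14*m + 42*sqrt(2)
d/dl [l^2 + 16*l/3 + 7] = 2*l + 16/3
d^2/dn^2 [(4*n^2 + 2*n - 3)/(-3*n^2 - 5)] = 2*(-18*n^3 + 261*n^2 + 90*n - 145)/(27*n^6 + 135*n^4 + 225*n^2 + 125)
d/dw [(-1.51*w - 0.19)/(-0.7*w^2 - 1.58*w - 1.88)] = (-1.057*w^2 - 0.266*w + 2.5386)/(0.49*w^4 + 2.212*w^3 + 5.1284*w^2 + 5.9408*w + 3.5344)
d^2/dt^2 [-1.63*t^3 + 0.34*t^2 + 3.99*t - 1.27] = 0.68 - 9.78*t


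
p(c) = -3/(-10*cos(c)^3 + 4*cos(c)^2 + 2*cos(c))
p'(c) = -3*(-30*sin(c)*cos(c)^2 + 8*sin(c)*cos(c) + 2*sin(c))/(-10*cos(c)^3 + 4*cos(c)^2 + 2*cos(c))^2 = 3*(15*sin(c) - sin(c)/cos(c)^2 - 4*tan(c))/(2*(5*sin(c)^2 + 2*cos(c) - 4)^2)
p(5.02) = -4.32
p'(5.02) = 9.91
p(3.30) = -0.26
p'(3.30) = -0.12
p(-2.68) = -0.35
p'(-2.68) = -0.53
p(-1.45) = -10.65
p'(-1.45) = 94.96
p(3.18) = -0.25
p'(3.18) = -0.03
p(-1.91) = -20.58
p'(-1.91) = -530.37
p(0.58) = 2.17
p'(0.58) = 10.60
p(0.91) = -7.10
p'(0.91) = 58.30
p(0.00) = 0.75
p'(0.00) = 0.00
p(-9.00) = -0.33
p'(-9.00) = -0.45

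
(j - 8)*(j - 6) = j^2 - 14*j + 48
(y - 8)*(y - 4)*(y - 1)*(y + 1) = y^4 - 12*y^3 + 31*y^2 + 12*y - 32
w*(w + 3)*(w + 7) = w^3 + 10*w^2 + 21*w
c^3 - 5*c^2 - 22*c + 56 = (c - 7)*(c - 2)*(c + 4)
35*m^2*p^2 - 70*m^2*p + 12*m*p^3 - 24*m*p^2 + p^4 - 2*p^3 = p*(5*m + p)*(7*m + p)*(p - 2)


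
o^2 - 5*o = o*(o - 5)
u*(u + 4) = u^2 + 4*u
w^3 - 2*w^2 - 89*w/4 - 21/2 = (w - 6)*(w + 1/2)*(w + 7/2)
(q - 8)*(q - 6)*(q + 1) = q^3 - 13*q^2 + 34*q + 48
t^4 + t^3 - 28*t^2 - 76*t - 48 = (t - 6)*(t + 1)*(t + 2)*(t + 4)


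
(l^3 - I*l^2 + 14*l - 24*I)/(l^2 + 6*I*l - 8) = (l^2 - 5*I*l - 6)/(l + 2*I)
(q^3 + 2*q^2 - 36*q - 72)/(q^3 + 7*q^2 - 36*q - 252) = (q + 2)/(q + 7)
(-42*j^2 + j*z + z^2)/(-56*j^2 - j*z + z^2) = (-6*j + z)/(-8*j + z)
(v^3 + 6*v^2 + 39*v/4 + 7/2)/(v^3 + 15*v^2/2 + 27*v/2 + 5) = (v + 7/2)/(v + 5)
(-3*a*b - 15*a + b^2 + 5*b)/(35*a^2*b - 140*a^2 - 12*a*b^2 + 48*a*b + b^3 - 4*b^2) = (-3*a*b - 15*a + b^2 + 5*b)/(35*a^2*b - 140*a^2 - 12*a*b^2 + 48*a*b + b^3 - 4*b^2)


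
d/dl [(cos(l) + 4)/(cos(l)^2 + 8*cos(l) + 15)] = (cos(l)^2 + 8*cos(l) + 17)*sin(l)/(cos(l)^2 + 8*cos(l) + 15)^2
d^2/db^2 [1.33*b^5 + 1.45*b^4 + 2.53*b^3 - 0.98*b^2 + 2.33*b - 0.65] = 26.6*b^3 + 17.4*b^2 + 15.18*b - 1.96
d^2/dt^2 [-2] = 0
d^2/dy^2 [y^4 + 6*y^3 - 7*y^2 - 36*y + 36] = 12*y^2 + 36*y - 14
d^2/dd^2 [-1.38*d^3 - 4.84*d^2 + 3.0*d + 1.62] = -8.28*d - 9.68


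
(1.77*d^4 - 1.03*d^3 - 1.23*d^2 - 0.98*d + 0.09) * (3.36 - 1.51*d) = -2.6727*d^5 + 7.5025*d^4 - 1.6035*d^3 - 2.653*d^2 - 3.4287*d + 0.3024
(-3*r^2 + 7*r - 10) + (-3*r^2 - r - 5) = -6*r^2 + 6*r - 15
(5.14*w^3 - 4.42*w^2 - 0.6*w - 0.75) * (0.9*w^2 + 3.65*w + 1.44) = 4.626*w^5 + 14.783*w^4 - 9.2714*w^3 - 9.2298*w^2 - 3.6015*w - 1.08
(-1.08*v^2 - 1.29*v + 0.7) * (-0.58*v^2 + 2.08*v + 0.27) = 0.6264*v^4 - 1.4982*v^3 - 3.3808*v^2 + 1.1077*v + 0.189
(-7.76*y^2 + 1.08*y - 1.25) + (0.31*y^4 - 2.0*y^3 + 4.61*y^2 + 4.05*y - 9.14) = 0.31*y^4 - 2.0*y^3 - 3.15*y^2 + 5.13*y - 10.39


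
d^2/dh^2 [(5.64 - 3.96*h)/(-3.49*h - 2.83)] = -215.614992/(3.49*h + 2.83)^3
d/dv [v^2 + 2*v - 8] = 2*v + 2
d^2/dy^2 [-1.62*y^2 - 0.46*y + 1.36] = -3.24000000000000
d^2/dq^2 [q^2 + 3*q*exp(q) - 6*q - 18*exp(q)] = 3*q*exp(q) - 12*exp(q) + 2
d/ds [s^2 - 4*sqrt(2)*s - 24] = 2*s - 4*sqrt(2)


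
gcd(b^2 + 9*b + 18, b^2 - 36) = b + 6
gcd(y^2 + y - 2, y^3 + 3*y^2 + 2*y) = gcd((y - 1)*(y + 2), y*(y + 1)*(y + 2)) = y + 2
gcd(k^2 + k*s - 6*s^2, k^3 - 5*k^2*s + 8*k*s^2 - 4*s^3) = -k + 2*s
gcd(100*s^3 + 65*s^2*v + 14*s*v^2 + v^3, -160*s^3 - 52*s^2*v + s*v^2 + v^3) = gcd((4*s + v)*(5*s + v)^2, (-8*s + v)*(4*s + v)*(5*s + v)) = 20*s^2 + 9*s*v + v^2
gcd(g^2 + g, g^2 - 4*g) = g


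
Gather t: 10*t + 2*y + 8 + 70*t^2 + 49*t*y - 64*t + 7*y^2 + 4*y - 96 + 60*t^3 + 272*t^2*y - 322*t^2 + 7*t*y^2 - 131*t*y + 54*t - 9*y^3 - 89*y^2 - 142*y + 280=60*t^3 + t^2*(272*y - 252) + t*(7*y^2 - 82*y) - 9*y^3 - 82*y^2 - 136*y + 192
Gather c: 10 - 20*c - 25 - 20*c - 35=-40*c - 50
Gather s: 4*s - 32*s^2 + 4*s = -32*s^2 + 8*s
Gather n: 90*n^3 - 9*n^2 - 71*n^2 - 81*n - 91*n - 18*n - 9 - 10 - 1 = 90*n^3 - 80*n^2 - 190*n - 20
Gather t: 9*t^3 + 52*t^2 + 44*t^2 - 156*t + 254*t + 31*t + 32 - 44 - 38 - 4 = 9*t^3 + 96*t^2 + 129*t - 54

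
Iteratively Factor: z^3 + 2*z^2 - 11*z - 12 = (z + 1)*(z^2 + z - 12) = (z - 3)*(z + 1)*(z + 4)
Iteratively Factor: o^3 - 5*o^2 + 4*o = (o - 4)*(o^2 - o) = (o - 4)*(o - 1)*(o)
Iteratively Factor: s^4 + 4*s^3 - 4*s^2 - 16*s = (s + 4)*(s^3 - 4*s) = s*(s + 4)*(s^2 - 4) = s*(s + 2)*(s + 4)*(s - 2)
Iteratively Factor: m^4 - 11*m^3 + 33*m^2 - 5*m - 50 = (m - 5)*(m^3 - 6*m^2 + 3*m + 10) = (m - 5)*(m + 1)*(m^2 - 7*m + 10) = (m - 5)^2*(m + 1)*(m - 2)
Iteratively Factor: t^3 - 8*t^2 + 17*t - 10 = (t - 1)*(t^2 - 7*t + 10) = (t - 2)*(t - 1)*(t - 5)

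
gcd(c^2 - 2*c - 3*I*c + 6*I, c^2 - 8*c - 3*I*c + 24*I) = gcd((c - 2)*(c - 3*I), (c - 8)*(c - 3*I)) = c - 3*I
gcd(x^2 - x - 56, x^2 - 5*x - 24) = x - 8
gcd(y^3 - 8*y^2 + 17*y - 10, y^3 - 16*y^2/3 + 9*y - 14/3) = y^2 - 3*y + 2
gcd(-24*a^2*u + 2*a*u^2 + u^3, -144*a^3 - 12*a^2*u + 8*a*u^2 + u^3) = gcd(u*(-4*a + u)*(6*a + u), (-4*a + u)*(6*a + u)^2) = -24*a^2 + 2*a*u + u^2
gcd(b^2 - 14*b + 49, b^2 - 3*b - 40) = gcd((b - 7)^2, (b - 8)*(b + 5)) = 1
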